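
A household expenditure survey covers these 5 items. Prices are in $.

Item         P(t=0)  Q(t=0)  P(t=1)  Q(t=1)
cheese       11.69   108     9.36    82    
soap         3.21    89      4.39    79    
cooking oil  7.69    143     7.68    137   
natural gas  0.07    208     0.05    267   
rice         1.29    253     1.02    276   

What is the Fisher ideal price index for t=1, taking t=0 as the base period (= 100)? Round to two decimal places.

Laspeyres component (base-period weights):
ΣP(t=1)Q(t=0) = 9.36×108 + 4.39×89 + 7.68×143 + 0.05×208 + 1.02×253 = 1010.88 + 390.71 + 1098.24 + 10.4 + 258.06 = 2768.29
ΣP(t=0)Q(t=0) = 11.69×108 + 3.21×89 + 7.69×143 + 0.07×208 + 1.29×253 = 1262.52 + 285.69 + 1099.67 + 14.56 + 326.37 = 2988.81
L = 2768.29 / 2988.81 × 100 = 92.6218
Paasche component (current-period weights):
ΣP(t=1)Q(t=1) = 9.36×82 + 4.39×79 + 7.68×137 + 0.05×267 + 1.02×276 = 767.52 + 346.81 + 1052.16 + 13.35 + 281.52 = 2461.36
ΣP(t=0)Q(t=1) = 11.69×82 + 3.21×79 + 7.69×137 + 0.07×267 + 1.29×276 = 958.58 + 253.59 + 1053.53 + 18.69 + 356.04 = 2640.43
P = 2461.36 / 2640.43 × 100 = 93.2182
Fisher = √(L × P) = √(92.6218 × 93.2182) = 92.9195

92.92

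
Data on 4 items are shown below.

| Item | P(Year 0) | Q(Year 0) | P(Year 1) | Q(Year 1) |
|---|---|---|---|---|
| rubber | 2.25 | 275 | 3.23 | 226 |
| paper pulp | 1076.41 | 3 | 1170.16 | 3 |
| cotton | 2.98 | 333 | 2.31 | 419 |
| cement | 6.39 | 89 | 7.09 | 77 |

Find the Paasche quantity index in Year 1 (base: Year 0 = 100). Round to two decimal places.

99.23

Paasche quantity index uses current-period prices as weights.
ΣP(Year 1)·Q(Year 1) = 3.23×226 + 1170.16×3 + 2.31×419 + 7.09×77 = 729.98 + 3510.48 + 967.89 + 545.93 = 5754.28
ΣP(Year 1)·Q(Year 0) = 3.23×275 + 1170.16×3 + 2.31×333 + 7.09×89 = 888.25 + 3510.48 + 769.23 + 631.01 = 5798.97
Index = 5754.28 / 5798.97 × 100 = 99.2293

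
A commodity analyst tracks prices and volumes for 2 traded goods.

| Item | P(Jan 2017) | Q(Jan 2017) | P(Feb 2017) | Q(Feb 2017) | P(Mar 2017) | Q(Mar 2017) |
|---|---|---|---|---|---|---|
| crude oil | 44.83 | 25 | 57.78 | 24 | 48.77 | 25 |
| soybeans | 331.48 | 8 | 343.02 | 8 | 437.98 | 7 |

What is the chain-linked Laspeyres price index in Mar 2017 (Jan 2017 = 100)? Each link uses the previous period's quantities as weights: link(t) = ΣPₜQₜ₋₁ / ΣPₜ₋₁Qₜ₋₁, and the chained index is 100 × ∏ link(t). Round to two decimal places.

125.64

Link Jan 2017→Feb 2017:
ΣP(Feb 2017)Q(Jan 2017) = 57.78×25 + 343.02×8 = 1444.5 + 2744.16 = 4188.66
ΣP(Jan 2017)Q(Jan 2017) = 44.83×25 + 331.48×8 = 1120.75 + 2651.84 = 3772.59
link = 4188.66/3772.59 = 1.110288
Link Feb 2017→Mar 2017:
ΣP(Mar 2017)Q(Feb 2017) = 48.77×24 + 437.98×8 = 1170.48 + 3503.84 = 4674.32
ΣP(Feb 2017)Q(Feb 2017) = 57.78×24 + 343.02×8 = 1386.72 + 2744.16 = 4130.88
link = 4674.32/4130.88 = 1.131556
Chained index = 100 × 1.110288 × 1.131556 = 125.6352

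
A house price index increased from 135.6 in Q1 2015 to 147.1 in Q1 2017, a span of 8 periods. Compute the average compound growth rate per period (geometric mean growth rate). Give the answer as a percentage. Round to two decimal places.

Growth factor = (147.1/135.6)^(1/8) = (1.084808)^(1/8) = 1.010227
Growth rate = 1.010227 − 1 = 0.010227 = 1.0227%

1.02%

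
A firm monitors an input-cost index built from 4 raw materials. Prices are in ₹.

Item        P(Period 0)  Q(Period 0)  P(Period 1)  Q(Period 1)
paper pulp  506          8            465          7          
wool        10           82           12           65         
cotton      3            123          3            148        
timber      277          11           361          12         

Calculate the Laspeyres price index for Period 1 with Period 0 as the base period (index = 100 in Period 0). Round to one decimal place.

109.2

Laspeyres price index uses base-period quantities as weights.
ΣP(Period 1)·Q(Period 0) = 465×8 + 12×82 + 3×123 + 361×11 = 3720 + 984 + 369 + 3971 = 9044
ΣP(Period 0)·Q(Period 0) = 506×8 + 10×82 + 3×123 + 277×11 = 4048 + 820 + 369 + 3047 = 8284
Index = 9044 / 8284 × 100 = 109.1743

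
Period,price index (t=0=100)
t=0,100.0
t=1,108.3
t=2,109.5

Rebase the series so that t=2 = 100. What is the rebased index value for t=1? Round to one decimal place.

Rebased(t=1) = 108.3 / 109.5 × 100 = 98.9041

98.9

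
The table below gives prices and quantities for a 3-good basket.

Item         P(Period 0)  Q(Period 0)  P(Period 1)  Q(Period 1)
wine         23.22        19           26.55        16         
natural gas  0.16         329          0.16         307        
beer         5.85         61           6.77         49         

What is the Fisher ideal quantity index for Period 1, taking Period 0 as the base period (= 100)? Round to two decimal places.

83.10

Laspeyres component (base-period weights):
ΣP(Period 0)Q(Period 1) = 23.22×16 + 0.16×307 + 5.85×49 = 371.52 + 49.12 + 286.65 = 707.29
ΣP(Period 0)Q(Period 0) = 23.22×19 + 0.16×329 + 5.85×61 = 441.18 + 52.64 + 356.85 = 850.67
L = 707.29 / 850.67 × 100 = 83.1451
Paasche component (current-period weights):
ΣP(Period 1)Q(Period 1) = 26.55×16 + 0.16×307 + 6.77×49 = 424.8 + 49.12 + 331.73 = 805.65
ΣP(Period 1)Q(Period 0) = 26.55×19 + 0.16×329 + 6.77×61 = 504.45 + 52.64 + 412.97 = 970.06
P = 805.65 / 970.06 × 100 = 83.0516
Fisher = √(L × P) = √(83.1451 × 83.0516) = 83.0983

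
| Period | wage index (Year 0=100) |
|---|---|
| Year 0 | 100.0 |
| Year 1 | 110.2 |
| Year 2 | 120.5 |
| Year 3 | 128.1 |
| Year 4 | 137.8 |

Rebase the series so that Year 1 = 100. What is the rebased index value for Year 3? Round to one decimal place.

Rebased(Year 3) = 128.1 / 110.2 × 100 = 116.2432

116.2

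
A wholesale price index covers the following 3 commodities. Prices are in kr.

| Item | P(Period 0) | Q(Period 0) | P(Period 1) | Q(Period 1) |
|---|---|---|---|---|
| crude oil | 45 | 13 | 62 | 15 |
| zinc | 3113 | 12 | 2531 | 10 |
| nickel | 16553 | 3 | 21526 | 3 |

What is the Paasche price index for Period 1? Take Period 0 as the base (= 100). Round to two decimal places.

111.48

Paasche price index uses current-period quantities as weights.
ΣP(Period 1)·Q(Period 1) = 62×15 + 2531×10 + 21526×3 = 930 + 25310 + 64578 = 90818
ΣP(Period 0)·Q(Period 1) = 45×15 + 3113×10 + 16553×3 = 675 + 31130 + 49659 = 81464
Index = 90818 / 81464 × 100 = 111.4824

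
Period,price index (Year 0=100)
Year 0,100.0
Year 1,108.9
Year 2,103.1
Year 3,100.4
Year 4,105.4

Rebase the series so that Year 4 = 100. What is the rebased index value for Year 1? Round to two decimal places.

Rebased(Year 1) = 108.9 / 105.4 × 100 = 103.3207

103.32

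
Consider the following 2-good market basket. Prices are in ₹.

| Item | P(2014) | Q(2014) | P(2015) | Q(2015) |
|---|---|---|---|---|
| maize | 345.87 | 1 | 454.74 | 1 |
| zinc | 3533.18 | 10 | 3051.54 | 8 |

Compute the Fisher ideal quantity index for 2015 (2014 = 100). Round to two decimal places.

80.24

Laspeyres component (base-period weights):
ΣP(2014)Q(2015) = 345.87×1 + 3533.18×8 = 345.87 + 28265.44 = 28611.31
ΣP(2014)Q(2014) = 345.87×1 + 3533.18×10 = 345.87 + 35331.8 = 35677.67
L = 28611.31 / 35677.67 × 100 = 80.1939
Paasche component (current-period weights):
ΣP(2015)Q(2015) = 454.74×1 + 3051.54×8 = 454.74 + 24412.32 = 24867.06
ΣP(2015)Q(2014) = 454.74×1 + 3051.54×10 = 454.74 + 30515.4 = 30970.14
P = 24867.06 / 30970.14 × 100 = 80.2937
Fisher = √(L × P) = √(80.1939 × 80.2937) = 80.2438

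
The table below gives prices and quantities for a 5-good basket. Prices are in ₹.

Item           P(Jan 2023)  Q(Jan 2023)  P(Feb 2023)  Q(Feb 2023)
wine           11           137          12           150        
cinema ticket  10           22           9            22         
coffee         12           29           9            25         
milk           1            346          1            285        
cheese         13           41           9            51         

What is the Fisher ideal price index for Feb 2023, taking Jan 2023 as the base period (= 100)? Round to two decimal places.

95.28

Laspeyres component (base-period weights):
ΣP(Feb 2023)Q(Jan 2023) = 12×137 + 9×22 + 9×29 + 1×346 + 9×41 = 1644 + 198 + 261 + 346 + 369 = 2818
ΣP(Jan 2023)Q(Jan 2023) = 11×137 + 10×22 + 12×29 + 1×346 + 13×41 = 1507 + 220 + 348 + 346 + 533 = 2954
L = 2818 / 2954 × 100 = 95.3961
Paasche component (current-period weights):
ΣP(Feb 2023)Q(Feb 2023) = 12×150 + 9×22 + 9×25 + 1×285 + 9×51 = 1800 + 198 + 225 + 285 + 459 = 2967
ΣP(Jan 2023)Q(Feb 2023) = 11×150 + 10×22 + 12×25 + 1×285 + 13×51 = 1650 + 220 + 300 + 285 + 663 = 3118
P = 2967 / 3118 × 100 = 95.1572
Fisher = √(L × P) = √(95.3961 × 95.1572) = 95.2765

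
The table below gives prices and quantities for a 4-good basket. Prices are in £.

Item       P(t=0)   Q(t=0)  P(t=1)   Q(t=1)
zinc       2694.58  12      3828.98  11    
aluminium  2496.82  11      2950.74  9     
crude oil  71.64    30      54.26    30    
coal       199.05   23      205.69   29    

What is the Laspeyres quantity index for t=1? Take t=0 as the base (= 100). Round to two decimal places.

Laspeyres quantity index uses base-period prices as weights.
ΣP(t=0)·Q(t=1) = 2694.58×11 + 2496.82×9 + 71.64×30 + 199.05×29 = 29640.38 + 22471.38 + 2149.2 + 5772.45 = 60033.41
ΣP(t=0)·Q(t=0) = 2694.58×12 + 2496.82×11 + 71.64×30 + 199.05×23 = 32334.96 + 27465.02 + 2149.2 + 4578.15 = 66527.33
Index = 60033.41 / 66527.33 × 100 = 90.2387

90.24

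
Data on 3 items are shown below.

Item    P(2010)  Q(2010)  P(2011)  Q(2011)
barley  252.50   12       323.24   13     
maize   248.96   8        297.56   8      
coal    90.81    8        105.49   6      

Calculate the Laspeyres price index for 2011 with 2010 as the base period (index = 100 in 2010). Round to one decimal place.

Laspeyres price index uses base-period quantities as weights.
ΣP(2011)·Q(2010) = 323.24×12 + 297.56×8 + 105.49×8 = 3878.88 + 2380.48 + 843.92 = 7103.28
ΣP(2010)·Q(2010) = 252.50×12 + 248.96×8 + 90.81×8 = 3030 + 1991.68 + 726.48 = 5748.16
Index = 7103.28 / 5748.16 × 100 = 123.5748

123.6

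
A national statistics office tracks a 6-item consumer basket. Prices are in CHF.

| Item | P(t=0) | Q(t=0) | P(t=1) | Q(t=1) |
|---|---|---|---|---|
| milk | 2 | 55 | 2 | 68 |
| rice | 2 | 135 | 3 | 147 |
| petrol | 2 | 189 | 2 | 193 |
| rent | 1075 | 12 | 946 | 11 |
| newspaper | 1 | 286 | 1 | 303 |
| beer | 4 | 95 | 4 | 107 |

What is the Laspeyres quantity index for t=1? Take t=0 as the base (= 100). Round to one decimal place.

93.4

Laspeyres quantity index uses base-period prices as weights.
ΣP(t=0)·Q(t=1) = 2×68 + 2×147 + 2×193 + 1075×11 + 1×303 + 4×107 = 136 + 294 + 386 + 11825 + 303 + 428 = 13372
ΣP(t=0)·Q(t=0) = 2×55 + 2×135 + 2×189 + 1075×12 + 1×286 + 4×95 = 110 + 270 + 378 + 12900 + 286 + 380 = 14324
Index = 13372 / 14324 × 100 = 93.3538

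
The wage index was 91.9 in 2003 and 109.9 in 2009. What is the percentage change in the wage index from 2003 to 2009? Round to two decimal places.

Change = (109.9 − 91.9) / 91.9 × 100
       = 18.0 / 91.9 × 100 = 19.5865%

19.59%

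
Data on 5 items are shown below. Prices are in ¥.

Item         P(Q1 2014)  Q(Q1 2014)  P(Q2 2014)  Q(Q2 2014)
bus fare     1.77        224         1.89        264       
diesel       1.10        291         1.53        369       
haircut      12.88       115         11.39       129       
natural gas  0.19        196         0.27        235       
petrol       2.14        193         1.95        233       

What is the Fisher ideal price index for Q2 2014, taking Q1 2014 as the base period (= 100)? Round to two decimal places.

98.79

Laspeyres component (base-period weights):
ΣP(Q2 2014)Q(Q1 2014) = 1.89×224 + 1.53×291 + 11.39×115 + 0.27×196 + 1.95×193 = 423.36 + 445.23 + 1309.85 + 52.92 + 376.35 = 2607.71
ΣP(Q1 2014)Q(Q1 2014) = 1.77×224 + 1.10×291 + 12.88×115 + 0.19×196 + 2.14×193 = 396.48 + 320.1 + 1481.2 + 37.24 + 413.02 = 2648.04
L = 2607.71 / 2648.04 × 100 = 98.4770
Paasche component (current-period weights):
ΣP(Q2 2014)Q(Q2 2014) = 1.89×264 + 1.53×369 + 11.39×129 + 0.27×235 + 1.95×233 = 498.96 + 564.57 + 1469.31 + 63.45 + 454.35 = 3050.64
ΣP(Q1 2014)Q(Q2 2014) = 1.77×264 + 1.10×369 + 12.88×129 + 0.19×235 + 2.14×233 = 467.28 + 405.9 + 1661.52 + 44.65 + 498.62 = 3077.97
P = 3050.64 / 3077.97 × 100 = 99.1121
Fisher = √(L × P) = √(98.4770 × 99.1121) = 98.7940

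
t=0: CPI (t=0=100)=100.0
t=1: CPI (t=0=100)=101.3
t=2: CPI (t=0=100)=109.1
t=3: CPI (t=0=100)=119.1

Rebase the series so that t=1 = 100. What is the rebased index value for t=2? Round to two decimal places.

Rebased(t=2) = 109.1 / 101.3 × 100 = 107.6999

107.70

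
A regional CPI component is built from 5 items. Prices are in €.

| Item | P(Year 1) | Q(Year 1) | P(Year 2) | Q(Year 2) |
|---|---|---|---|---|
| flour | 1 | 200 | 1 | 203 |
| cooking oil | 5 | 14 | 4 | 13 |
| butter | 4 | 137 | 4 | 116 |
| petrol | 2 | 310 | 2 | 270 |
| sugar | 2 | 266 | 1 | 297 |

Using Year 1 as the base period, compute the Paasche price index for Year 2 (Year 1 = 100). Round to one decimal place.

Paasche price index uses current-period quantities as weights.
ΣP(Year 2)·Q(Year 2) = 1×203 + 4×13 + 4×116 + 2×270 + 1×297 = 203 + 52 + 464 + 540 + 297 = 1556
ΣP(Year 1)·Q(Year 2) = 1×203 + 5×13 + 4×116 + 2×270 + 2×297 = 203 + 65 + 464 + 540 + 594 = 1866
Index = 1556 / 1866 × 100 = 83.3869

83.4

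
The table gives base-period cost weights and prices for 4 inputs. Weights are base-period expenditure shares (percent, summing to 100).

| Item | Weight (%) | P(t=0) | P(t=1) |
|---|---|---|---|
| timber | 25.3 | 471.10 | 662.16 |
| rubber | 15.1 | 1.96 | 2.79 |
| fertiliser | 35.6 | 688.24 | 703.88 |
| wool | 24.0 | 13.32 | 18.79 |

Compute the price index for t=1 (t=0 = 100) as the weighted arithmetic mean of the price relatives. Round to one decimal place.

127.3

timber: 25.3 × (662.16/471.10) = 25.3 × 1.405561 = 35.5607
rubber: 15.1 × (2.79/1.96) = 15.1 × 1.423469 = 21.4944
fertiliser: 35.6 × (703.88/688.24) = 35.6 × 1.022725 = 36.4090
wool: 24.0 × (18.79/13.32) = 24.0 × 1.410661 = 33.8559
Index = Σ wᵢ·(p₁ᵢ/p₀ᵢ) = 35.5607 + 21.4944 + 36.4090 + 33.8559 = 127.3199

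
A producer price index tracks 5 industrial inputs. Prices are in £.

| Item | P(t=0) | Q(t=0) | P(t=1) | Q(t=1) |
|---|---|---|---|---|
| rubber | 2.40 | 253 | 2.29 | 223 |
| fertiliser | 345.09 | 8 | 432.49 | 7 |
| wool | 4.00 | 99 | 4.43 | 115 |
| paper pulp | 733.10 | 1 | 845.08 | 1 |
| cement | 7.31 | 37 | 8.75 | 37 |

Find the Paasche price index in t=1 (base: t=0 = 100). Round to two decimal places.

118.17

Paasche price index uses current-period quantities as weights.
ΣP(t=1)·Q(t=1) = 2.29×223 + 432.49×7 + 4.43×115 + 845.08×1 + 8.75×37 = 510.67 + 3027.43 + 509.45 + 845.08 + 323.75 = 5216.38
ΣP(t=0)·Q(t=1) = 2.40×223 + 345.09×7 + 4.00×115 + 733.10×1 + 7.31×37 = 535.2 + 2415.63 + 460 + 733.1 + 270.47 = 4414.4
Index = 5216.38 / 4414.4 × 100 = 118.1674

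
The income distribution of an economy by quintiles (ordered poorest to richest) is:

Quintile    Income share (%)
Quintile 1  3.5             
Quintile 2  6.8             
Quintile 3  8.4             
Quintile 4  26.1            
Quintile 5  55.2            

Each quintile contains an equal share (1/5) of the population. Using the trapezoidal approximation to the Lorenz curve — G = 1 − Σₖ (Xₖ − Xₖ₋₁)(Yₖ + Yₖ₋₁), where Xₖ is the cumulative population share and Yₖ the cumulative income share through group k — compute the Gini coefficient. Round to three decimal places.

Cumulative income shares Yₖ: 0.0350, 0.1030, 0.1870, 0.4480, 1.0000
Σ (Xₖ−Xₖ₋₁)(Yₖ+Yₖ₋₁) = (1/5)(0.0350+0.0000) + (1/5)(0.1030+0.0350) + (1/5)(0.1870+0.1030) + (1/5)(0.4480+0.1870) + (1/5)(1.0000+0.4480)
  = 0.0070 + 0.0276 + 0.0580 + 0.1270 + 0.2896 = 0.5092
G = 1 − 0.5092 = 0.4908

0.491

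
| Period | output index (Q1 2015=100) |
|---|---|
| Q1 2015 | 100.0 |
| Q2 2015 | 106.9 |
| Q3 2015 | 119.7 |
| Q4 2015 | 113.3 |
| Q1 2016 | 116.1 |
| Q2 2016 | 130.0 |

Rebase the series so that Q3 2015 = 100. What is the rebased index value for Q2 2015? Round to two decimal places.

89.31

Rebased(Q2 2015) = 106.9 / 119.7 × 100 = 89.3066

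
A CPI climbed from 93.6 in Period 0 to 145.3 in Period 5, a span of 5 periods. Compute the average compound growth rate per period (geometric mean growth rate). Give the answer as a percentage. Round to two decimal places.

Growth factor = (145.3/93.6)^(1/5) = (1.552350)^(1/5) = 1.091938
Growth rate = 1.091938 − 1 = 0.091938 = 9.1938%

9.19%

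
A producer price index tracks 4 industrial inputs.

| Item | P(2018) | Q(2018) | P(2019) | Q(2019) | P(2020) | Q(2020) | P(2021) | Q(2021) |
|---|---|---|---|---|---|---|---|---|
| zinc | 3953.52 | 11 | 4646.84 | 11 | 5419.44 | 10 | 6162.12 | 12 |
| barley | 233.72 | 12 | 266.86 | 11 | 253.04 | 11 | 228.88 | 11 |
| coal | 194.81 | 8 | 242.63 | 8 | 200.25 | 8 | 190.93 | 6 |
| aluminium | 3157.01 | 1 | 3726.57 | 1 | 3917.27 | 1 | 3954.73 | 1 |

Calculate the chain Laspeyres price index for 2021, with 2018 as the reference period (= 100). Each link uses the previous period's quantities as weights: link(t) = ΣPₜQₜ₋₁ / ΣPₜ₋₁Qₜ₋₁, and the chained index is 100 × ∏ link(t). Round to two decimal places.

148.99

Link 2018→2019:
ΣP(2019)Q(2018) = 4646.84×11 + 266.86×12 + 242.63×8 + 3726.57×1 = 51115.24 + 3202.32 + 1941.04 + 3726.57 = 59985.17
ΣP(2018)Q(2018) = 3953.52×11 + 233.72×12 + 194.81×8 + 3157.01×1 = 43488.72 + 2804.64 + 1558.48 + 3157.01 = 51008.85
link = 59985.17/51008.85 = 1.175976
Link 2019→2020:
ΣP(2020)Q(2019) = 5419.44×11 + 253.04×11 + 200.25×8 + 3917.27×1 = 59613.84 + 2783.44 + 1602 + 3917.27 = 67916.55
ΣP(2019)Q(2019) = 4646.84×11 + 266.86×11 + 242.63×8 + 3726.57×1 = 51115.24 + 2935.46 + 1941.04 + 3726.57 = 59718.31
link = 67916.55/59718.31 = 1.137282
Link 2020→2021:
ΣP(2021)Q(2020) = 6162.12×10 + 228.88×11 + 190.93×8 + 3954.73×1 = 61621.2 + 2517.68 + 1527.44 + 3954.73 = 69621.05
ΣP(2020)Q(2020) = 5419.44×10 + 253.04×11 + 200.25×8 + 3917.27×1 = 54194.4 + 2783.44 + 1602 + 3917.27 = 62497.11
link = 69621.05/62497.11 = 1.113988
Chained index = 100 × 1.175976 × 1.137282 × 1.113988 = 148.9866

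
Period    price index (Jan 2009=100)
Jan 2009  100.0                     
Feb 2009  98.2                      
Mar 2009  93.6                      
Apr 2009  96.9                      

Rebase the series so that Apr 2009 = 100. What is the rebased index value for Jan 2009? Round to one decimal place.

Rebased(Jan 2009) = 100.0 / 96.9 × 100 = 103.1992

103.2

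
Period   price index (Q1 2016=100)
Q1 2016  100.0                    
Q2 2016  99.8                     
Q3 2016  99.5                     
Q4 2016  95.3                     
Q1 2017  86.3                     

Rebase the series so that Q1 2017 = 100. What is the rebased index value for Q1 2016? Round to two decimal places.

Rebased(Q1 2016) = 100.0 / 86.3 × 100 = 115.8749

115.87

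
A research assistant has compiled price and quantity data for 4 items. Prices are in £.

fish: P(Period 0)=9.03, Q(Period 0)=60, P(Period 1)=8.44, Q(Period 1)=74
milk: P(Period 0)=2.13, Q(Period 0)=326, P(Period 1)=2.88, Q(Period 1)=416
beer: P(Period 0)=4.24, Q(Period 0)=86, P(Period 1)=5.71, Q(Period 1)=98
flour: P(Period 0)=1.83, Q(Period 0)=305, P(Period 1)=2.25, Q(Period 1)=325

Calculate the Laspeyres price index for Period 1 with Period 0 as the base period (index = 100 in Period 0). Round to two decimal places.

Laspeyres price index uses base-period quantities as weights.
ΣP(Period 1)·Q(Period 0) = 8.44×60 + 2.88×326 + 5.71×86 + 2.25×305 = 506.4 + 938.88 + 491.06 + 686.25 = 2622.59
ΣP(Period 0)·Q(Period 0) = 9.03×60 + 2.13×326 + 4.24×86 + 1.83×305 = 541.8 + 694.38 + 364.64 + 558.15 = 2158.97
Index = 2622.59 / 2158.97 × 100 = 121.4741

121.47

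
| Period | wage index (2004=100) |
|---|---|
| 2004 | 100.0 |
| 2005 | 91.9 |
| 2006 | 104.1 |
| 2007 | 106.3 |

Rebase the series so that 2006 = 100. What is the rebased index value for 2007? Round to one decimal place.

102.1

Rebased(2007) = 106.3 / 104.1 × 100 = 102.1134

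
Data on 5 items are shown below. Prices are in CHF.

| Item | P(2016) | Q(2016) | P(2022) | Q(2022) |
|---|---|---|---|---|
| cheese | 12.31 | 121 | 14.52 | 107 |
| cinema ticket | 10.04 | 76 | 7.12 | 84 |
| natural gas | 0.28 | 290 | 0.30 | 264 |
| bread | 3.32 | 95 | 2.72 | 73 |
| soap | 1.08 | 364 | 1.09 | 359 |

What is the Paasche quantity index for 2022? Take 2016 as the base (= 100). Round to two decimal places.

Paasche quantity index uses current-period prices as weights.
ΣP(2022)·Q(2022) = 14.52×107 + 7.12×84 + 0.30×264 + 2.72×73 + 1.09×359 = 1553.64 + 598.08 + 79.2 + 198.56 + 391.31 = 2820.79
ΣP(2022)·Q(2016) = 14.52×121 + 7.12×76 + 0.30×290 + 2.72×95 + 1.09×364 = 1756.92 + 541.12 + 87 + 258.4 + 396.76 = 3040.2
Index = 2820.79 / 3040.2 × 100 = 92.7830

92.78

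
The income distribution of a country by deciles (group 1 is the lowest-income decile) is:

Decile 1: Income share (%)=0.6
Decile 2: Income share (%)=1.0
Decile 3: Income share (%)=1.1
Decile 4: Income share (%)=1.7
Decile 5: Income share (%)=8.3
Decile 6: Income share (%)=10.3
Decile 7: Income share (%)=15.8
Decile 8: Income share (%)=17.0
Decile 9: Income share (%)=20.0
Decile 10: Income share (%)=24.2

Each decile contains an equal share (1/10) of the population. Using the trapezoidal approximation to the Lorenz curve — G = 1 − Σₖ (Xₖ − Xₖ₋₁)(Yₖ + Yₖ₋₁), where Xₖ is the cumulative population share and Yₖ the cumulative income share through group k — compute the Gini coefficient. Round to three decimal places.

Cumulative income shares Yₖ: 0.0060, 0.0160, 0.0270, 0.0440, 0.1270, 0.2300, 0.3880, 0.5580, 0.7580, 1.0000
Σ (Xₖ−Xₖ₋₁)(Yₖ+Yₖ₋₁) = (1/10)(0.0060+0.0000) + (1/10)(0.0160+0.0060) + (1/10)(0.0270+0.0160) + (1/10)(0.0440+0.0270) + (1/10)(0.1270+0.0440) + (1/10)(0.2300+0.1270) + (1/10)(0.3880+0.2300) + (1/10)(0.5580+0.3880) + (1/10)(0.7580+0.5580) + (1/10)(1.0000+0.7580)
  = 0.0006 + 0.0022 + 0.0043 + 0.0071 + 0.0171 + 0.0357 + 0.0618 + 0.0946 + 0.1316 + 0.1758 = 0.5308
G = 1 − 0.5308 = 0.4692

0.469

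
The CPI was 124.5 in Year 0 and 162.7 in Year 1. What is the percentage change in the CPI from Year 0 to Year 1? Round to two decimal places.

Change = (162.7 − 124.5) / 124.5 × 100
       = 38.2 / 124.5 × 100 = 30.6827%

30.68%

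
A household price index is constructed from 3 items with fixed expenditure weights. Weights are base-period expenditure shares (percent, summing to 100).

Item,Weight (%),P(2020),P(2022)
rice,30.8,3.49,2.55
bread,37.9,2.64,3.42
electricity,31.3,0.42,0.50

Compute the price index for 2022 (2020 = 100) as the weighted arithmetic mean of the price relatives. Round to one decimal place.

rice: 30.8 × (2.55/3.49) = 30.8 × 0.730659 = 22.5043
bread: 37.9 × (3.42/2.64) = 37.9 × 1.295455 = 49.0977
electricity: 31.3 × (0.50/0.42) = 31.3 × 1.190476 = 37.2619
Index = Σ wᵢ·(p₁ᵢ/p₀ᵢ) = 22.5043 + 49.0977 + 37.2619 = 108.8639

108.9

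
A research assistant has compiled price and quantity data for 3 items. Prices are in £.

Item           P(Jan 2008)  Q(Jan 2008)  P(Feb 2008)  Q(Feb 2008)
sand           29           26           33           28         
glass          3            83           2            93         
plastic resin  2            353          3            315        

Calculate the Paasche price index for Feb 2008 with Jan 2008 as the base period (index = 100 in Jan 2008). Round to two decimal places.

Paasche price index uses current-period quantities as weights.
ΣP(Feb 2008)·Q(Feb 2008) = 33×28 + 2×93 + 3×315 = 924 + 186 + 945 = 2055
ΣP(Jan 2008)·Q(Feb 2008) = 29×28 + 3×93 + 2×315 = 812 + 279 + 630 = 1721
Index = 2055 / 1721 × 100 = 119.4073

119.41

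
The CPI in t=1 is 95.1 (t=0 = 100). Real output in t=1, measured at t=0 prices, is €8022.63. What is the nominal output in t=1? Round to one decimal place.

7629.5

Nominal = Real × (Index/100) = 8022.63 × (95.1/100)
        = 8022.63 × 0.951 = 7629.5211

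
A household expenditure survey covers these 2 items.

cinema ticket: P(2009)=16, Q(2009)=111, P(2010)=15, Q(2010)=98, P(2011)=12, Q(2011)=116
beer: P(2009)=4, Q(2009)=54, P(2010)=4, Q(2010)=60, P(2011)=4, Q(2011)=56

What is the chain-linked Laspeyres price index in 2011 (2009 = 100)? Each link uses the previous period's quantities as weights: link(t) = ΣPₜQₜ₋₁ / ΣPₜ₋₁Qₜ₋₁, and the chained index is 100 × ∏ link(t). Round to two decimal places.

Link 2009→2010:
ΣP(2010)Q(2009) = 15×111 + 4×54 = 1665 + 216 = 1881
ΣP(2009)Q(2009) = 16×111 + 4×54 = 1776 + 216 = 1992
link = 1881/1992 = 0.944277
Link 2010→2011:
ΣP(2011)Q(2010) = 12×98 + 4×60 = 1176 + 240 = 1416
ΣP(2010)Q(2010) = 15×98 + 4×60 = 1470 + 240 = 1710
link = 1416/1710 = 0.828070
Chained index = 100 × 0.944277 × 0.828070 = 78.1928

78.19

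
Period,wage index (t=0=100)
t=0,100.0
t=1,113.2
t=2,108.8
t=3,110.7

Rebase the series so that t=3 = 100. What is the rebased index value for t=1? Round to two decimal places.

102.26

Rebased(t=1) = 113.2 / 110.7 × 100 = 102.2584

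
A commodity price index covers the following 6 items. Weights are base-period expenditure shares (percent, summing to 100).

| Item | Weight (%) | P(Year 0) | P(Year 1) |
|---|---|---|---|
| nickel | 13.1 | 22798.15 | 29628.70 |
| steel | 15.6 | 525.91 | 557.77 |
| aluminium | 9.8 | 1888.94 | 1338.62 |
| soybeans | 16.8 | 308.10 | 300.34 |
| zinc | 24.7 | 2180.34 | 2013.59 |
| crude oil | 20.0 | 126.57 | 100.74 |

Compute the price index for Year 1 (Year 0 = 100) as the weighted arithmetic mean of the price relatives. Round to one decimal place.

95.6

nickel: 13.1 × (29628.70/22798.15) = 13.1 × 1.299610 = 17.0249
steel: 15.6 × (557.77/525.91) = 15.6 × 1.060581 = 16.5451
aluminium: 9.8 × (1338.62/1888.94) = 9.8 × 0.708662 = 6.9449
soybeans: 16.8 × (300.34/308.10) = 16.8 × 0.974813 = 16.3769
zinc: 24.7 × (2013.59/2180.34) = 24.7 × 0.923521 = 22.8110
crude oil: 20.0 × (100.74/126.57) = 20.0 × 0.795923 = 15.9185
Index = Σ wᵢ·(p₁ᵢ/p₀ᵢ) = 17.0249 + 16.5451 + 6.9449 + 16.3769 + 22.8110 + 15.9185 = 95.6211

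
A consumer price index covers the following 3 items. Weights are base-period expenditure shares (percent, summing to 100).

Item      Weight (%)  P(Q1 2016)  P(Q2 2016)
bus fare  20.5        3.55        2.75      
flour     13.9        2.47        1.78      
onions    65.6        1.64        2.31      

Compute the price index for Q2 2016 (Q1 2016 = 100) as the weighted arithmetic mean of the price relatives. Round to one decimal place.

bus fare: 20.5 × (2.75/3.55) = 20.5 × 0.774648 = 15.8803
flour: 13.9 × (1.78/2.47) = 13.9 × 0.720648 = 10.0170
onions: 65.6 × (2.31/1.64) = 65.6 × 1.408537 = 92.4000
Index = Σ wᵢ·(p₁ᵢ/p₀ᵢ) = 15.8803 + 10.0170 + 92.4000 = 118.2973

118.3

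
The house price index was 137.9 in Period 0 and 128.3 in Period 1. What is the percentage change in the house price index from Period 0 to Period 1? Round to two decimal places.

-6.96%

Change = (128.3 − 137.9) / 137.9 × 100
       = -9.6 / 137.9 × 100 = -6.9616%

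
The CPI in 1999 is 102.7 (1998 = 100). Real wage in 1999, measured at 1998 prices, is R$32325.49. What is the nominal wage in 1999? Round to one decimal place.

33198.3

Nominal = Real × (Index/100) = 32325.49 × (102.7/100)
        = 32325.49 × 1.027 = 33198.2782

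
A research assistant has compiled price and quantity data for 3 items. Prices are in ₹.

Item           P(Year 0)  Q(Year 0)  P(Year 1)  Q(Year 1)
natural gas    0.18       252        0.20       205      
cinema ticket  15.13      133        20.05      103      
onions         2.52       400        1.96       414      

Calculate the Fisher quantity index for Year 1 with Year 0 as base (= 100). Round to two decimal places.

84.69

Laspeyres component (base-period weights):
ΣP(Year 0)Q(Year 1) = 0.18×205 + 15.13×103 + 2.52×414 = 36.9 + 1558.39 + 1043.28 = 2638.57
ΣP(Year 0)Q(Year 0) = 0.18×252 + 15.13×133 + 2.52×400 = 45.36 + 2012.29 + 1008 = 3065.65
L = 2638.57 / 3065.65 × 100 = 86.0689
Paasche component (current-period weights):
ΣP(Year 1)Q(Year 1) = 0.20×205 + 20.05×103 + 1.96×414 = 41 + 2065.15 + 811.44 = 2917.59
ΣP(Year 1)Q(Year 0) = 0.20×252 + 20.05×133 + 1.96×400 = 50.4 + 2666.65 + 784 = 3501.05
P = 2917.59 / 3501.05 × 100 = 83.3347
Fisher = √(L × P) = √(86.0689 × 83.3347) = 84.6908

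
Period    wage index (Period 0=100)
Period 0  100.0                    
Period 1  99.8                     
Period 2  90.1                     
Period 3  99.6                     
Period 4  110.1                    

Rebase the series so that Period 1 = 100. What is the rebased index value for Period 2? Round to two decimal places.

90.28

Rebased(Period 2) = 90.1 / 99.8 × 100 = 90.2806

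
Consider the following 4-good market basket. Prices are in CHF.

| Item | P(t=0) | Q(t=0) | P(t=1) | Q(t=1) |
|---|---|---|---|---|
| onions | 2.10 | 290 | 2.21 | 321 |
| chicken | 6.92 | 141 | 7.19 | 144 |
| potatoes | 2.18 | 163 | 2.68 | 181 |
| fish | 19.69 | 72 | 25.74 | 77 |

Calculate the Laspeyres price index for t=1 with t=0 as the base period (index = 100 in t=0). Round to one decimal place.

Laspeyres price index uses base-period quantities as weights.
ΣP(t=1)·Q(t=0) = 2.21×290 + 7.19×141 + 2.68×163 + 25.74×72 = 640.9 + 1013.79 + 436.84 + 1853.28 = 3944.81
ΣP(t=0)·Q(t=0) = 2.10×290 + 6.92×141 + 2.18×163 + 19.69×72 = 609 + 975.72 + 355.34 + 1417.68 = 3357.74
Index = 3944.81 / 3357.74 × 100 = 117.4841

117.5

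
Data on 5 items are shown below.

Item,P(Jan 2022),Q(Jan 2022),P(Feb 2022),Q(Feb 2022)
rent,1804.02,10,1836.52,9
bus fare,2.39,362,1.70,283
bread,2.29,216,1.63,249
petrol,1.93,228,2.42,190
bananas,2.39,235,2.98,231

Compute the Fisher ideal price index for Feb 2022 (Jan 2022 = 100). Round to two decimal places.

Laspeyres component (base-period weights):
ΣP(Feb 2022)Q(Jan 2022) = 1836.52×10 + 1.70×362 + 1.63×216 + 2.42×228 + 2.98×235 = 18365.2 + 615.4 + 352.08 + 551.76 + 700.3 = 20584.74
ΣP(Jan 2022)Q(Jan 2022) = 1804.02×10 + 2.39×362 + 2.29×216 + 1.93×228 + 2.39×235 = 18040.2 + 865.18 + 494.64 + 440.04 + 561.65 = 20401.71
L = 20584.74 / 20401.71 × 100 = 100.8971
Paasche component (current-period weights):
ΣP(Feb 2022)Q(Feb 2022) = 1836.52×9 + 1.70×283 + 1.63×249 + 2.42×190 + 2.98×231 = 16528.68 + 481.1 + 405.87 + 459.8 + 688.38 = 18563.83
ΣP(Jan 2022)Q(Feb 2022) = 1804.02×9 + 2.39×283 + 2.29×249 + 1.93×190 + 2.39×231 = 16236.18 + 676.37 + 570.21 + 366.7 + 552.09 = 18401.55
P = 18563.83 / 18401.55 × 100 = 100.8819
Fisher = √(L × P) = √(100.8971 × 100.8819) = 100.8895

100.89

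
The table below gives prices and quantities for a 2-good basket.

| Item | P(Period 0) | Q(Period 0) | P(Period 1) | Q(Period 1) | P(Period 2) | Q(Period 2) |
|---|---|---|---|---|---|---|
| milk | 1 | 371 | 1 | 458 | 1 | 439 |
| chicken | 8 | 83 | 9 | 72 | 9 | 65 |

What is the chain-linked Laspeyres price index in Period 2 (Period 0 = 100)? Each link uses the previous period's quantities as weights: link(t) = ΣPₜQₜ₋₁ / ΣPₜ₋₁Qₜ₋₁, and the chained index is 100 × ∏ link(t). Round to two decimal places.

Link Period 0→Period 1:
ΣP(Period 1)Q(Period 0) = 1×371 + 9×83 = 371 + 747 = 1118
ΣP(Period 0)Q(Period 0) = 1×371 + 8×83 = 371 + 664 = 1035
link = 1118/1035 = 1.080193
Link Period 1→Period 2:
ΣP(Period 2)Q(Period 1) = 1×458 + 9×72 = 458 + 648 = 1106
ΣP(Period 1)Q(Period 1) = 1×458 + 9×72 = 458 + 648 = 1106
link = 1106/1106 = 1.000000
Chained index = 100 × 1.080193 × 1.000000 = 108.0193

108.02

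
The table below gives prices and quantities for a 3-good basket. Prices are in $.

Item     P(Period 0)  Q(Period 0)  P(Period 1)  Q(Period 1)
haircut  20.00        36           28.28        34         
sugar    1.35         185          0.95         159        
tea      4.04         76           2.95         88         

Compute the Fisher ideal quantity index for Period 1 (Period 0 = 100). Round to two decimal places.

97.34

Laspeyres component (base-period weights):
ΣP(Period 0)Q(Period 1) = 20.00×34 + 1.35×159 + 4.04×88 = 680 + 214.65 + 355.52 = 1250.17
ΣP(Period 0)Q(Period 0) = 20.00×36 + 1.35×185 + 4.04×76 = 720 + 249.75 + 307.04 = 1276.79
L = 1250.17 / 1276.79 × 100 = 97.9151
Paasche component (current-period weights):
ΣP(Period 1)Q(Period 1) = 28.28×34 + 0.95×159 + 2.95×88 = 961.52 + 151.05 + 259.6 = 1372.17
ΣP(Period 1)Q(Period 0) = 28.28×36 + 0.95×185 + 2.95×76 = 1018.08 + 175.75 + 224.2 = 1418.03
P = 1372.17 / 1418.03 × 100 = 96.7659
Fisher = √(L × P) = √(97.9151 × 96.7659) = 97.3388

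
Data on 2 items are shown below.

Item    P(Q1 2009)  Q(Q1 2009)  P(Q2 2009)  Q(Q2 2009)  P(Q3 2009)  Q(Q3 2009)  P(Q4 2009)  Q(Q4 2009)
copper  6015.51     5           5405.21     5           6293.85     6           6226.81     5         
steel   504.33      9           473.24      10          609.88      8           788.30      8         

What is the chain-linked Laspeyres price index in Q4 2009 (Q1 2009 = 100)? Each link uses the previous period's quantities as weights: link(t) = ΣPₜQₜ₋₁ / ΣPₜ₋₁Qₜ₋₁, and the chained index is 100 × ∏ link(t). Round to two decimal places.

Link Q1 2009→Q2 2009:
ΣP(Q2 2009)Q(Q1 2009) = 5405.21×5 + 473.24×9 = 27026.05 + 4259.16 = 31285.21
ΣP(Q1 2009)Q(Q1 2009) = 6015.51×5 + 504.33×9 = 30077.55 + 4538.97 = 34616.52
link = 31285.21/34616.52 = 0.903765
Link Q2 2009→Q3 2009:
ΣP(Q3 2009)Q(Q2 2009) = 6293.85×5 + 609.88×10 = 31469.25 + 6098.8 = 37568.05
ΣP(Q2 2009)Q(Q2 2009) = 5405.21×5 + 473.24×10 = 27026.05 + 4732.4 = 31758.45
link = 37568.05/31758.45 = 1.182931
Link Q3 2009→Q4 2009:
ΣP(Q4 2009)Q(Q3 2009) = 6226.81×6 + 788.30×8 = 37360.86 + 6306.4 = 43667.26
ΣP(Q3 2009)Q(Q3 2009) = 6293.85×6 + 609.88×8 = 37763.1 + 4879.04 = 42642.14
link = 43667.26/42642.14 = 1.024040
Chained index = 100 × 0.903765 × 1.182931 × 1.024040 = 109.4793

109.48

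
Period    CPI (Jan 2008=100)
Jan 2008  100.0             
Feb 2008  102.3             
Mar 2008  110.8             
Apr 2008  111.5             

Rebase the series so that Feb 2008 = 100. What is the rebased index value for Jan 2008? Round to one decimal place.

97.8

Rebased(Jan 2008) = 100.0 / 102.3 × 100 = 97.7517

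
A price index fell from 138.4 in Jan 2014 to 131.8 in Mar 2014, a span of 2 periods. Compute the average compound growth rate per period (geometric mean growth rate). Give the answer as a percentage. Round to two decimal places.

Growth factor = (131.8/138.4)^(1/2) = (0.952312)^(1/2) = 0.975865
Growth rate = 0.975865 − 1 = -0.024135 = -2.4135%

-2.41%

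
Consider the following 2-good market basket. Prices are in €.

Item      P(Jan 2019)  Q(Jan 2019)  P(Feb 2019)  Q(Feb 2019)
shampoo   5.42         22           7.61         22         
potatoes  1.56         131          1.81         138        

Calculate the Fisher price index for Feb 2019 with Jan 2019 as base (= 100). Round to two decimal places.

Laspeyres component (base-period weights):
ΣP(Feb 2019)Q(Jan 2019) = 7.61×22 + 1.81×131 = 167.42 + 237.11 = 404.53
ΣP(Jan 2019)Q(Jan 2019) = 5.42×22 + 1.56×131 = 119.24 + 204.36 = 323.6
L = 404.53 / 323.6 × 100 = 125.0093
Paasche component (current-period weights):
ΣP(Feb 2019)Q(Feb 2019) = 7.61×22 + 1.81×138 = 167.42 + 249.78 = 417.2
ΣP(Jan 2019)Q(Feb 2019) = 5.42×22 + 1.56×138 = 119.24 + 215.28 = 334.52
P = 417.2 / 334.52 × 100 = 124.7160
Fisher = √(L × P) = √(125.0093 × 124.7160) = 124.8626

124.86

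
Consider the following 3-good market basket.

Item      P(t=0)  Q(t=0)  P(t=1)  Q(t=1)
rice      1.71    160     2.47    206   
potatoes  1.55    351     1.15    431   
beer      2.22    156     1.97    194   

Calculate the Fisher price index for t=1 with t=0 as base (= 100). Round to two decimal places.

95.30

Laspeyres component (base-period weights):
ΣP(t=1)Q(t=0) = 2.47×160 + 1.15×351 + 1.97×156 = 395.2 + 403.65 + 307.32 = 1106.17
ΣP(t=0)Q(t=0) = 1.71×160 + 1.55×351 + 2.22×156 = 273.6 + 544.05 + 346.32 = 1163.97
L = 1106.17 / 1163.97 × 100 = 95.0342
Paasche component (current-period weights):
ΣP(t=1)Q(t=1) = 2.47×206 + 1.15×431 + 1.97×194 = 508.82 + 495.65 + 382.18 = 1386.65
ΣP(t=0)Q(t=1) = 1.71×206 + 1.55×431 + 2.22×194 = 352.26 + 668.05 + 430.68 = 1450.99
P = 1386.65 / 1450.99 × 100 = 95.5658
Fisher = √(L × P) = √(95.0342 × 95.5658) = 95.2996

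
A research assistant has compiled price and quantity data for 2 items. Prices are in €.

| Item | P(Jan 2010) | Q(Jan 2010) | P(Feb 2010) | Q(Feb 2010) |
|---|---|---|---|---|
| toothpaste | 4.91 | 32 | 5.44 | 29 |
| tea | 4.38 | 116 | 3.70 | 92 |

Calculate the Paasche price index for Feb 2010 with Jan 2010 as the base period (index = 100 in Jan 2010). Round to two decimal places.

91.35

Paasche price index uses current-period quantities as weights.
ΣP(Feb 2010)·Q(Feb 2010) = 5.44×29 + 3.70×92 = 157.76 + 340.4 = 498.16
ΣP(Jan 2010)·Q(Feb 2010) = 4.91×29 + 4.38×92 = 142.39 + 402.96 = 545.35
Index = 498.16 / 545.35 × 100 = 91.3468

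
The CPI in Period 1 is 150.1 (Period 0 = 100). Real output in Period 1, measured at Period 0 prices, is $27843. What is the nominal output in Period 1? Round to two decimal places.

41792.34

Nominal = Real × (Index/100) = 27843 × (150.1/100)
        = 27843 × 1.501 = 41792.3430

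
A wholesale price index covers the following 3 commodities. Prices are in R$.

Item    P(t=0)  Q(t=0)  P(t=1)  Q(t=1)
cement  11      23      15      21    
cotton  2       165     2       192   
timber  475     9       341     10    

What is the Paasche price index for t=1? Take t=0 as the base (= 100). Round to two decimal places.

76.59

Paasche price index uses current-period quantities as weights.
ΣP(t=1)·Q(t=1) = 15×21 + 2×192 + 341×10 = 315 + 384 + 3410 = 4109
ΣP(t=0)·Q(t=1) = 11×21 + 2×192 + 475×10 = 231 + 384 + 4750 = 5365
Index = 4109 / 5365 × 100 = 76.5890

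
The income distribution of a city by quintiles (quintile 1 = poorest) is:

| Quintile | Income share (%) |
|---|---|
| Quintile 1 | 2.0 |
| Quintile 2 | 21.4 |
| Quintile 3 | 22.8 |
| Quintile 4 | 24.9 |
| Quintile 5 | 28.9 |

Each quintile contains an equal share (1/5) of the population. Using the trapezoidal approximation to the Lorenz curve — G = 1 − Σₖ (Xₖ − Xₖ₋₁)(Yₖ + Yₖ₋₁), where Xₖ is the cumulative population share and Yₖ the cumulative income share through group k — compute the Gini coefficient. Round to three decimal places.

Cumulative income shares Yₖ: 0.0200, 0.2340, 0.4620, 0.7110, 1.0000
Σ (Xₖ−Xₖ₋₁)(Yₖ+Yₖ₋₁) = (1/5)(0.0200+0.0000) + (1/5)(0.2340+0.0200) + (1/5)(0.4620+0.2340) + (1/5)(0.7110+0.4620) + (1/5)(1.0000+0.7110)
  = 0.0040 + 0.0508 + 0.1392 + 0.2346 + 0.3422 = 0.7708
G = 1 − 0.7708 = 0.2292

0.229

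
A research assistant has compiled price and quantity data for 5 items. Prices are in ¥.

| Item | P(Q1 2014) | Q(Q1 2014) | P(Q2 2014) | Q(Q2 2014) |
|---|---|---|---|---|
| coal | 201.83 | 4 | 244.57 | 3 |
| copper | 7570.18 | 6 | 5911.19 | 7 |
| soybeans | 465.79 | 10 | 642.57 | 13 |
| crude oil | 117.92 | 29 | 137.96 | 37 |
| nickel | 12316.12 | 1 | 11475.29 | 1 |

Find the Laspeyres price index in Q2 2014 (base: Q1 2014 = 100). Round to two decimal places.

Laspeyres price index uses base-period quantities as weights.
ΣP(Q2 2014)·Q(Q1 2014) = 244.57×4 + 5911.19×6 + 642.57×10 + 137.96×29 + 11475.29×1 = 978.28 + 35467.14 + 6425.7 + 4000.84 + 11475.29 = 58347.25
ΣP(Q1 2014)·Q(Q1 2014) = 201.83×4 + 7570.18×6 + 465.79×10 + 117.92×29 + 12316.12×1 = 807.32 + 45421.08 + 4657.9 + 3419.68 + 12316.12 = 66622.1
Index = 58347.25 / 66622.1 × 100 = 87.5794

87.58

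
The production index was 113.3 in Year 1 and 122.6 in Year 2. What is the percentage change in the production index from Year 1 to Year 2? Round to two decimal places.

8.21%

Change = (122.6 − 113.3) / 113.3 × 100
       = 9.3 / 113.3 × 100 = 8.2083%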